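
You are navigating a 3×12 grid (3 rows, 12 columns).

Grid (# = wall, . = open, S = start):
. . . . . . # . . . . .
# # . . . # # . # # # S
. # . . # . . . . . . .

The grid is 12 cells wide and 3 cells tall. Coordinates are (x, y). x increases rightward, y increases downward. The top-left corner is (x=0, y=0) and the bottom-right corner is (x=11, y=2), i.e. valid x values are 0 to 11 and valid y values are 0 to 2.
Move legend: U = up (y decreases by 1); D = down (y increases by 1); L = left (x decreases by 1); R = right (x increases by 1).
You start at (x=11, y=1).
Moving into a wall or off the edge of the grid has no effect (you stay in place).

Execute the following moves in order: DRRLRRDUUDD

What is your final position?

Start: (x=11, y=1)
  D (down): (x=11, y=1) -> (x=11, y=2)
  R (right): blocked, stay at (x=11, y=2)
  R (right): blocked, stay at (x=11, y=2)
  L (left): (x=11, y=2) -> (x=10, y=2)
  R (right): (x=10, y=2) -> (x=11, y=2)
  R (right): blocked, stay at (x=11, y=2)
  D (down): blocked, stay at (x=11, y=2)
  U (up): (x=11, y=2) -> (x=11, y=1)
  U (up): (x=11, y=1) -> (x=11, y=0)
  D (down): (x=11, y=0) -> (x=11, y=1)
  D (down): (x=11, y=1) -> (x=11, y=2)
Final: (x=11, y=2)

Answer: Final position: (x=11, y=2)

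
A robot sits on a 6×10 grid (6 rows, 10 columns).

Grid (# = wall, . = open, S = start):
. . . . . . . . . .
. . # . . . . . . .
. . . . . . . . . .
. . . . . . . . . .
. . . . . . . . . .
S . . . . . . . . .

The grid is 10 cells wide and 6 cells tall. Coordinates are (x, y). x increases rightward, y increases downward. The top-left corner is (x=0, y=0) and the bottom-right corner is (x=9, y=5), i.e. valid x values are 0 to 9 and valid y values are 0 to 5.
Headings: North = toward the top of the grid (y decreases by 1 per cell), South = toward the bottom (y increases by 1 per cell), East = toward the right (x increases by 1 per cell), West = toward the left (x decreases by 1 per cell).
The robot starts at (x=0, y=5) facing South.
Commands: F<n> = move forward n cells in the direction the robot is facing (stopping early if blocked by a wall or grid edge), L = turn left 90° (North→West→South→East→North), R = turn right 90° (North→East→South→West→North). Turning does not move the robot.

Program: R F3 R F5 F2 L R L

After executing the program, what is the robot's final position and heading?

Answer: Final position: (x=0, y=0), facing West

Derivation:
Start: (x=0, y=5), facing South
  R: turn right, now facing West
  F3: move forward 0/3 (blocked), now at (x=0, y=5)
  R: turn right, now facing North
  F5: move forward 5, now at (x=0, y=0)
  F2: move forward 0/2 (blocked), now at (x=0, y=0)
  L: turn left, now facing West
  R: turn right, now facing North
  L: turn left, now facing West
Final: (x=0, y=0), facing West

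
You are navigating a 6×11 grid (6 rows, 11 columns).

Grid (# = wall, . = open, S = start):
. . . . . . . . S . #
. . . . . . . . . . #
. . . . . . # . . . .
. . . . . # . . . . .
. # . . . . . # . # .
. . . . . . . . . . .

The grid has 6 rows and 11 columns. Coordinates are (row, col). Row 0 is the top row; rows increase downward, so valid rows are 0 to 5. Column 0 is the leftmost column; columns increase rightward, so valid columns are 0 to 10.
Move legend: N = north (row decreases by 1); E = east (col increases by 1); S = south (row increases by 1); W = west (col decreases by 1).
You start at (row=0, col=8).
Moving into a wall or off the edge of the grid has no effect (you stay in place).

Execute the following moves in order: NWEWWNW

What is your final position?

Start: (row=0, col=8)
  N (north): blocked, stay at (row=0, col=8)
  W (west): (row=0, col=8) -> (row=0, col=7)
  E (east): (row=0, col=7) -> (row=0, col=8)
  W (west): (row=0, col=8) -> (row=0, col=7)
  W (west): (row=0, col=7) -> (row=0, col=6)
  N (north): blocked, stay at (row=0, col=6)
  W (west): (row=0, col=6) -> (row=0, col=5)
Final: (row=0, col=5)

Answer: Final position: (row=0, col=5)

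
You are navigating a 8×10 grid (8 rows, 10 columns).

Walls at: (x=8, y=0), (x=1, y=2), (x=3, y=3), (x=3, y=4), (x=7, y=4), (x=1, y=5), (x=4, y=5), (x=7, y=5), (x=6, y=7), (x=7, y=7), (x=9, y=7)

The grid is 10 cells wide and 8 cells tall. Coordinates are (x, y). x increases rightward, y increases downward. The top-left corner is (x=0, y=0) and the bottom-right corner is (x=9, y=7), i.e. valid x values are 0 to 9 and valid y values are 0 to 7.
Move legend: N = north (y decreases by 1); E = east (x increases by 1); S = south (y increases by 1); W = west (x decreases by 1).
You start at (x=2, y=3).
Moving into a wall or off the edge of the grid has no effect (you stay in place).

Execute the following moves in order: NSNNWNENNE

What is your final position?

Answer: Final position: (x=3, y=0)

Derivation:
Start: (x=2, y=3)
  N (north): (x=2, y=3) -> (x=2, y=2)
  S (south): (x=2, y=2) -> (x=2, y=3)
  N (north): (x=2, y=3) -> (x=2, y=2)
  N (north): (x=2, y=2) -> (x=2, y=1)
  W (west): (x=2, y=1) -> (x=1, y=1)
  N (north): (x=1, y=1) -> (x=1, y=0)
  E (east): (x=1, y=0) -> (x=2, y=0)
  N (north): blocked, stay at (x=2, y=0)
  N (north): blocked, stay at (x=2, y=0)
  E (east): (x=2, y=0) -> (x=3, y=0)
Final: (x=3, y=0)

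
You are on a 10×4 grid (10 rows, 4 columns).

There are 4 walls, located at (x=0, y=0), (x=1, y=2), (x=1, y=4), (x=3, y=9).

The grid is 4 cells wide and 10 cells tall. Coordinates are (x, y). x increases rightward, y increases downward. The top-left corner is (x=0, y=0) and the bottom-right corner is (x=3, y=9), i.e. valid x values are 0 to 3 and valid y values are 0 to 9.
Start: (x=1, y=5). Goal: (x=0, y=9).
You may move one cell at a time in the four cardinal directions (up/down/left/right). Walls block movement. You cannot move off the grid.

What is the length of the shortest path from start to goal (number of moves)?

BFS from (x=1, y=5) until reaching (x=0, y=9):
  Distance 0: (x=1, y=5)
  Distance 1: (x=0, y=5), (x=2, y=5), (x=1, y=6)
  Distance 2: (x=0, y=4), (x=2, y=4), (x=3, y=5), (x=0, y=6), (x=2, y=6), (x=1, y=7)
  Distance 3: (x=0, y=3), (x=2, y=3), (x=3, y=4), (x=3, y=6), (x=0, y=7), (x=2, y=7), (x=1, y=8)
  Distance 4: (x=0, y=2), (x=2, y=2), (x=1, y=3), (x=3, y=3), (x=3, y=7), (x=0, y=8), (x=2, y=8), (x=1, y=9)
  Distance 5: (x=0, y=1), (x=2, y=1), (x=3, y=2), (x=3, y=8), (x=0, y=9), (x=2, y=9)  <- goal reached here
One shortest path (5 moves): (x=1, y=5) -> (x=0, y=5) -> (x=0, y=6) -> (x=0, y=7) -> (x=0, y=8) -> (x=0, y=9)

Answer: Shortest path length: 5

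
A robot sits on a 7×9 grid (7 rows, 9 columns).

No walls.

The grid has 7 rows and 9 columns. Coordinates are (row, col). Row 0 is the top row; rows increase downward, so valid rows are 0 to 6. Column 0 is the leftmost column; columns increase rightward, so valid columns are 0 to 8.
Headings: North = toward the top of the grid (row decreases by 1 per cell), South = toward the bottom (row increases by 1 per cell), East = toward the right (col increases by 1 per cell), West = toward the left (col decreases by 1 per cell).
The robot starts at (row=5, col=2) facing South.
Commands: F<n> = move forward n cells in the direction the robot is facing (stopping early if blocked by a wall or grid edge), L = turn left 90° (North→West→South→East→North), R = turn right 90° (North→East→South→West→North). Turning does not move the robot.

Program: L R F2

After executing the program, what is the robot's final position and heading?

Start: (row=5, col=2), facing South
  L: turn left, now facing East
  R: turn right, now facing South
  F2: move forward 1/2 (blocked), now at (row=6, col=2)
Final: (row=6, col=2), facing South

Answer: Final position: (row=6, col=2), facing South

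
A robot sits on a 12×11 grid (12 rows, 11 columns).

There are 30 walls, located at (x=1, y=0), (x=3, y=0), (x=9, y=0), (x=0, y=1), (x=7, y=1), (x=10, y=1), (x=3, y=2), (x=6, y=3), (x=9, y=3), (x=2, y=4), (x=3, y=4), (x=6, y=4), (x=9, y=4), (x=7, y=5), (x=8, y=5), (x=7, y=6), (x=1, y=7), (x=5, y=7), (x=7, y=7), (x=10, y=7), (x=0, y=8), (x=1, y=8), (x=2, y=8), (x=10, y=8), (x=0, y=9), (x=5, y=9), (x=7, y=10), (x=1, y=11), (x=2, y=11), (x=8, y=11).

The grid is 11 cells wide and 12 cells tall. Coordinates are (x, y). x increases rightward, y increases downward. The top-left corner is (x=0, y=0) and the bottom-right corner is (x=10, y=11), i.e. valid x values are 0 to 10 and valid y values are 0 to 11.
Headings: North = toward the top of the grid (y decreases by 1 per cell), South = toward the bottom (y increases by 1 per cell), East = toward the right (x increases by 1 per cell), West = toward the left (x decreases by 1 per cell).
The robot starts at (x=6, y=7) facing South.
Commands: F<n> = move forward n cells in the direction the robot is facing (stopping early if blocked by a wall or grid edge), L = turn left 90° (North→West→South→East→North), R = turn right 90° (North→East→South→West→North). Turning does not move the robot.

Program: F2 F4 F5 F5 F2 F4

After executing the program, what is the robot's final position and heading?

Start: (x=6, y=7), facing South
  F2: move forward 2, now at (x=6, y=9)
  F4: move forward 2/4 (blocked), now at (x=6, y=11)
  F5: move forward 0/5 (blocked), now at (x=6, y=11)
  F5: move forward 0/5 (blocked), now at (x=6, y=11)
  F2: move forward 0/2 (blocked), now at (x=6, y=11)
  F4: move forward 0/4 (blocked), now at (x=6, y=11)
Final: (x=6, y=11), facing South

Answer: Final position: (x=6, y=11), facing South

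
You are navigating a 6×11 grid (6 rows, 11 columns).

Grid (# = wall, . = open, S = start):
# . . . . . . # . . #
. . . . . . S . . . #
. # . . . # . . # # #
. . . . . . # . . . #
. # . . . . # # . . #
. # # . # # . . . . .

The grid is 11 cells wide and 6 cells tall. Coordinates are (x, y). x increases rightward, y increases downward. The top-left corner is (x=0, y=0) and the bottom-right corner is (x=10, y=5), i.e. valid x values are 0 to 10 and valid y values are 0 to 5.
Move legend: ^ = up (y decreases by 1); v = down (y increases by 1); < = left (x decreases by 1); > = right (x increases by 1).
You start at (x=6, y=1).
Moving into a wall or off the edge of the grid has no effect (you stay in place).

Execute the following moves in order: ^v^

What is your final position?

Start: (x=6, y=1)
  ^ (up): (x=6, y=1) -> (x=6, y=0)
  v (down): (x=6, y=0) -> (x=6, y=1)
  ^ (up): (x=6, y=1) -> (x=6, y=0)
Final: (x=6, y=0)

Answer: Final position: (x=6, y=0)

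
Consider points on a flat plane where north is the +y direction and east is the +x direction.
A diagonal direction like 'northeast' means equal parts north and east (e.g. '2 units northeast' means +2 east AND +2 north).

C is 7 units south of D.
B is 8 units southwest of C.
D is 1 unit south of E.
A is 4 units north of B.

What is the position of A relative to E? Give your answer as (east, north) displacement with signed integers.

Place E at the origin (east=0, north=0).
  D is 1 unit south of E: delta (east=+0, north=-1); D at (east=0, north=-1).
  C is 7 units south of D: delta (east=+0, north=-7); C at (east=0, north=-8).
  B is 8 units southwest of C: delta (east=-8, north=-8); B at (east=-8, north=-16).
  A is 4 units north of B: delta (east=+0, north=+4); A at (east=-8, north=-12).
Therefore A relative to E: (east=-8, north=-12).

Answer: A is at (east=-8, north=-12) relative to E.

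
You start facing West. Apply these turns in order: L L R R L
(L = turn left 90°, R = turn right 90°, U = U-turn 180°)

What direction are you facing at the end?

Answer: Final heading: South

Derivation:
Start: West
  L (left (90° counter-clockwise)) -> South
  L (left (90° counter-clockwise)) -> East
  R (right (90° clockwise)) -> South
  R (right (90° clockwise)) -> West
  L (left (90° counter-clockwise)) -> South
Final: South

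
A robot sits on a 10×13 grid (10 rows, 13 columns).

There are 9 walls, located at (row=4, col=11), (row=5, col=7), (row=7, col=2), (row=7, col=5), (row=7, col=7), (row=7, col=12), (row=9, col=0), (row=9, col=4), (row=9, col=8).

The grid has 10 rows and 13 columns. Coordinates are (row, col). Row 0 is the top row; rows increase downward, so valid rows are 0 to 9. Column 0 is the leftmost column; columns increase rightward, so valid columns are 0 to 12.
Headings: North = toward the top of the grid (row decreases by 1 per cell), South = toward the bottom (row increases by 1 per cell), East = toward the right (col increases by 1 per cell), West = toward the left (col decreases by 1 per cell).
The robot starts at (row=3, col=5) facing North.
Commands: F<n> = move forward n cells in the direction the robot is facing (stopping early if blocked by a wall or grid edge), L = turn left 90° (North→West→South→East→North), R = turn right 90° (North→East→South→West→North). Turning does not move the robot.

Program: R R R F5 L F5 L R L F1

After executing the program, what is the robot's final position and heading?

Answer: Final position: (row=8, col=1), facing East

Derivation:
Start: (row=3, col=5), facing North
  R: turn right, now facing East
  R: turn right, now facing South
  R: turn right, now facing West
  F5: move forward 5, now at (row=3, col=0)
  L: turn left, now facing South
  F5: move forward 5, now at (row=8, col=0)
  L: turn left, now facing East
  R: turn right, now facing South
  L: turn left, now facing East
  F1: move forward 1, now at (row=8, col=1)
Final: (row=8, col=1), facing East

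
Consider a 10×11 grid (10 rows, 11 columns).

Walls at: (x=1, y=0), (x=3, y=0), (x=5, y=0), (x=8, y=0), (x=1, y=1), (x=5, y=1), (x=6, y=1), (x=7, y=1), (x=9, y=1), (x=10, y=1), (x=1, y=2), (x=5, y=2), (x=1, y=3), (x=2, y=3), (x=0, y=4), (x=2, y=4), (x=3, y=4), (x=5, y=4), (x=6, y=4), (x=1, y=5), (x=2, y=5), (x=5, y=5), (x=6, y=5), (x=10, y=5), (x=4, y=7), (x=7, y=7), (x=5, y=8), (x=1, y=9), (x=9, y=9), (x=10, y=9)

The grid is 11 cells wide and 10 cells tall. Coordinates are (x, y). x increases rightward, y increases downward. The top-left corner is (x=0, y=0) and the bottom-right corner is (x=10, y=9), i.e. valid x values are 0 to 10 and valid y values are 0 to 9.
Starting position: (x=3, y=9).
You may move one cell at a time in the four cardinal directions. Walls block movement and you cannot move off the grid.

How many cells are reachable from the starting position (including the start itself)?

BFS flood-fill from (x=3, y=9):
  Distance 0: (x=3, y=9)
  Distance 1: (x=3, y=8), (x=2, y=9), (x=4, y=9)
  Distance 2: (x=3, y=7), (x=2, y=8), (x=4, y=8), (x=5, y=9)
  Distance 3: (x=3, y=6), (x=2, y=7), (x=1, y=8), (x=6, y=9)
  Distance 4: (x=3, y=5), (x=2, y=6), (x=4, y=6), (x=1, y=7), (x=0, y=8), (x=6, y=8), (x=7, y=9)
  Distance 5: (x=4, y=5), (x=1, y=6), (x=5, y=6), (x=0, y=7), (x=6, y=7), (x=7, y=8), (x=0, y=9), (x=8, y=9)
  Distance 6: (x=4, y=4), (x=0, y=6), (x=6, y=6), (x=5, y=7), (x=8, y=8)
  Distance 7: (x=4, y=3), (x=0, y=5), (x=7, y=6), (x=8, y=7), (x=9, y=8)
  Distance 8: (x=4, y=2), (x=3, y=3), (x=5, y=3), (x=7, y=5), (x=8, y=6), (x=9, y=7), (x=10, y=8)
  Distance 9: (x=4, y=1), (x=3, y=2), (x=6, y=3), (x=7, y=4), (x=8, y=5), (x=9, y=6), (x=10, y=7)
  Distance 10: (x=4, y=0), (x=3, y=1), (x=2, y=2), (x=6, y=2), (x=7, y=3), (x=8, y=4), (x=9, y=5), (x=10, y=6)
  Distance 11: (x=2, y=1), (x=7, y=2), (x=8, y=3), (x=9, y=4)
  Distance 12: (x=2, y=0), (x=8, y=2), (x=9, y=3), (x=10, y=4)
  Distance 13: (x=8, y=1), (x=9, y=2), (x=10, y=3)
  Distance 14: (x=10, y=2)
Total reachable: 71 (grid has 80 open cells total)

Answer: Reachable cells: 71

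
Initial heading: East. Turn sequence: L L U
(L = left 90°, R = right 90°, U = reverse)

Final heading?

Start: East
  L (left (90° counter-clockwise)) -> North
  L (left (90° counter-clockwise)) -> West
  U (U-turn (180°)) -> East
Final: East

Answer: Final heading: East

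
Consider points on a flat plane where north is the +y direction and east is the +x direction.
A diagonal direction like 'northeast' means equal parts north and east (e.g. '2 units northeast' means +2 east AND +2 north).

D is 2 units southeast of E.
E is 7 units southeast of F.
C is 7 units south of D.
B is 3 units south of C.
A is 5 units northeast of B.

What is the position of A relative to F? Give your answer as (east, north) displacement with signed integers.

Place F at the origin (east=0, north=0).
  E is 7 units southeast of F: delta (east=+7, north=-7); E at (east=7, north=-7).
  D is 2 units southeast of E: delta (east=+2, north=-2); D at (east=9, north=-9).
  C is 7 units south of D: delta (east=+0, north=-7); C at (east=9, north=-16).
  B is 3 units south of C: delta (east=+0, north=-3); B at (east=9, north=-19).
  A is 5 units northeast of B: delta (east=+5, north=+5); A at (east=14, north=-14).
Therefore A relative to F: (east=14, north=-14).

Answer: A is at (east=14, north=-14) relative to F.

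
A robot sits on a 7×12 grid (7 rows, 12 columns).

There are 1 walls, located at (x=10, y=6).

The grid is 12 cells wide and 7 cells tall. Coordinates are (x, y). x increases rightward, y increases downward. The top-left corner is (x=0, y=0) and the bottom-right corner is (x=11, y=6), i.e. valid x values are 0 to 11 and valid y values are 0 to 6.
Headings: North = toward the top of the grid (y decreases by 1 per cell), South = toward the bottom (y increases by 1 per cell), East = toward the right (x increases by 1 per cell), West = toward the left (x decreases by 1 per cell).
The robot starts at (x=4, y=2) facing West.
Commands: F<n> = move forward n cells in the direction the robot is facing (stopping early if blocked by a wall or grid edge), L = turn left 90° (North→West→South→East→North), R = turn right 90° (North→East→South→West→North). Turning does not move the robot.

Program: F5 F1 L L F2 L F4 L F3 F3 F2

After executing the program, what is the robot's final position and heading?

Start: (x=4, y=2), facing West
  F5: move forward 4/5 (blocked), now at (x=0, y=2)
  F1: move forward 0/1 (blocked), now at (x=0, y=2)
  L: turn left, now facing South
  L: turn left, now facing East
  F2: move forward 2, now at (x=2, y=2)
  L: turn left, now facing North
  F4: move forward 2/4 (blocked), now at (x=2, y=0)
  L: turn left, now facing West
  F3: move forward 2/3 (blocked), now at (x=0, y=0)
  F3: move forward 0/3 (blocked), now at (x=0, y=0)
  F2: move forward 0/2 (blocked), now at (x=0, y=0)
Final: (x=0, y=0), facing West

Answer: Final position: (x=0, y=0), facing West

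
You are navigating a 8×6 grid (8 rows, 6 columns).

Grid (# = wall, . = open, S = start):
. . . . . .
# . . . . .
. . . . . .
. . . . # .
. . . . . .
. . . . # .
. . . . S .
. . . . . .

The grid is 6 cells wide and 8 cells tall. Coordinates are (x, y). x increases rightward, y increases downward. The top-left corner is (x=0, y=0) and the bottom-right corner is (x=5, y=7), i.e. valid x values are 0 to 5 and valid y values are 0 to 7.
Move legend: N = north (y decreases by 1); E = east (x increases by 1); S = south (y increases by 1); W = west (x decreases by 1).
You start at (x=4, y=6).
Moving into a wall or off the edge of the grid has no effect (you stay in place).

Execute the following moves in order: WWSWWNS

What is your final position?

Start: (x=4, y=6)
  W (west): (x=4, y=6) -> (x=3, y=6)
  W (west): (x=3, y=6) -> (x=2, y=6)
  S (south): (x=2, y=6) -> (x=2, y=7)
  W (west): (x=2, y=7) -> (x=1, y=7)
  W (west): (x=1, y=7) -> (x=0, y=7)
  N (north): (x=0, y=7) -> (x=0, y=6)
  S (south): (x=0, y=6) -> (x=0, y=7)
Final: (x=0, y=7)

Answer: Final position: (x=0, y=7)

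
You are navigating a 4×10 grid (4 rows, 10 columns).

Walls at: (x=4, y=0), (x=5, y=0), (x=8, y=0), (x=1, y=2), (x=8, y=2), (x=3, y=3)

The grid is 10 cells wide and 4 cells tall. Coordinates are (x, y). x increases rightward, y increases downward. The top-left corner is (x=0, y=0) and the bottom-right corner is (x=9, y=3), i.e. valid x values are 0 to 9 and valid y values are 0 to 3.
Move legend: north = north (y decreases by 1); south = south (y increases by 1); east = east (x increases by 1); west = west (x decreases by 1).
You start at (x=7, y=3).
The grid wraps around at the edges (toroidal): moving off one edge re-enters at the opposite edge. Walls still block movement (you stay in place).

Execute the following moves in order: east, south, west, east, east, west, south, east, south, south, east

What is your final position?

Start: (x=7, y=3)
  east (east): (x=7, y=3) -> (x=8, y=3)
  south (south): blocked, stay at (x=8, y=3)
  west (west): (x=8, y=3) -> (x=7, y=3)
  east (east): (x=7, y=3) -> (x=8, y=3)
  east (east): (x=8, y=3) -> (x=9, y=3)
  west (west): (x=9, y=3) -> (x=8, y=3)
  south (south): blocked, stay at (x=8, y=3)
  east (east): (x=8, y=3) -> (x=9, y=3)
  south (south): (x=9, y=3) -> (x=9, y=0)
  south (south): (x=9, y=0) -> (x=9, y=1)
  east (east): (x=9, y=1) -> (x=0, y=1)
Final: (x=0, y=1)

Answer: Final position: (x=0, y=1)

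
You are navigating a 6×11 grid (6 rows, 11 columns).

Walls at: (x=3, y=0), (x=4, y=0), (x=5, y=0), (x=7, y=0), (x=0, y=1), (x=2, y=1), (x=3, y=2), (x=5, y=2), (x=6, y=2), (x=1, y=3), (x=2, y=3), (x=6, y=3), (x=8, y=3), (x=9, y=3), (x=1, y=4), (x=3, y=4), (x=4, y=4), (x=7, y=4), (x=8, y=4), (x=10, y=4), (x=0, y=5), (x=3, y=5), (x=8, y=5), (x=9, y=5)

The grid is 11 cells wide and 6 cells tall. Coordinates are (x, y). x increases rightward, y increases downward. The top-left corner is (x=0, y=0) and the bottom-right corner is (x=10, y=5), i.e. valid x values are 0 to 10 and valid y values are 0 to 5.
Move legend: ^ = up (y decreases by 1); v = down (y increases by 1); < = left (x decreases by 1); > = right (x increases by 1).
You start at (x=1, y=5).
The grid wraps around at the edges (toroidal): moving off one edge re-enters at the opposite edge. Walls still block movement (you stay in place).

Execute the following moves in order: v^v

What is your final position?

Answer: Final position: (x=1, y=0)

Derivation:
Start: (x=1, y=5)
  v (down): (x=1, y=5) -> (x=1, y=0)
  ^ (up): (x=1, y=0) -> (x=1, y=5)
  v (down): (x=1, y=5) -> (x=1, y=0)
Final: (x=1, y=0)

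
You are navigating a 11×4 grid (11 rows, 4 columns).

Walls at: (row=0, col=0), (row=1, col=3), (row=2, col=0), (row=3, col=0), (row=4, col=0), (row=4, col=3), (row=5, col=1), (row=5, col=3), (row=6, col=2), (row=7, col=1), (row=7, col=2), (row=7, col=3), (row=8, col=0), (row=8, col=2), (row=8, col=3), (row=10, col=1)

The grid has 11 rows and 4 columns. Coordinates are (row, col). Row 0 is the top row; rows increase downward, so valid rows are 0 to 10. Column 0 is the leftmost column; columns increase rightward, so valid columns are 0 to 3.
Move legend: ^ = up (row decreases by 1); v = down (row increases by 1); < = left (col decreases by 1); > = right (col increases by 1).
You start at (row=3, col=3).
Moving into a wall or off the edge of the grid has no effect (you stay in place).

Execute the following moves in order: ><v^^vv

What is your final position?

Answer: Final position: (row=4, col=2)

Derivation:
Start: (row=3, col=3)
  > (right): blocked, stay at (row=3, col=3)
  < (left): (row=3, col=3) -> (row=3, col=2)
  v (down): (row=3, col=2) -> (row=4, col=2)
  ^ (up): (row=4, col=2) -> (row=3, col=2)
  ^ (up): (row=3, col=2) -> (row=2, col=2)
  v (down): (row=2, col=2) -> (row=3, col=2)
  v (down): (row=3, col=2) -> (row=4, col=2)
Final: (row=4, col=2)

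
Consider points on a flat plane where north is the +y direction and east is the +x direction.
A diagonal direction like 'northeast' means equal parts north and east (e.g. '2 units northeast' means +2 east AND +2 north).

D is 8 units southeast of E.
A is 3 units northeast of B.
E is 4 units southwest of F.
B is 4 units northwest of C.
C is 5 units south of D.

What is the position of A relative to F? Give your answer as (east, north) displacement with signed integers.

Answer: A is at (east=3, north=-10) relative to F.

Derivation:
Place F at the origin (east=0, north=0).
  E is 4 units southwest of F: delta (east=-4, north=-4); E at (east=-4, north=-4).
  D is 8 units southeast of E: delta (east=+8, north=-8); D at (east=4, north=-12).
  C is 5 units south of D: delta (east=+0, north=-5); C at (east=4, north=-17).
  B is 4 units northwest of C: delta (east=-4, north=+4); B at (east=0, north=-13).
  A is 3 units northeast of B: delta (east=+3, north=+3); A at (east=3, north=-10).
Therefore A relative to F: (east=3, north=-10).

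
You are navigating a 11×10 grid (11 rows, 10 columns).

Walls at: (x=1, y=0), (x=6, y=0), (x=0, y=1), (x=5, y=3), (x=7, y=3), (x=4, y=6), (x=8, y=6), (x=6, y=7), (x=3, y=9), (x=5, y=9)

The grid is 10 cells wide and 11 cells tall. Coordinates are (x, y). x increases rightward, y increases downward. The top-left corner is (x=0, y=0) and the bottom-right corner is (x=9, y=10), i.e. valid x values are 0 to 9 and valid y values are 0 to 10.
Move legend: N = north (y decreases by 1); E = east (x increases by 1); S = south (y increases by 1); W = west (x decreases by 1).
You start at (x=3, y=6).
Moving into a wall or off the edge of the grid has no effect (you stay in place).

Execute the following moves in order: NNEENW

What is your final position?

Answer: Final position: (x=4, y=4)

Derivation:
Start: (x=3, y=6)
  N (north): (x=3, y=6) -> (x=3, y=5)
  N (north): (x=3, y=5) -> (x=3, y=4)
  E (east): (x=3, y=4) -> (x=4, y=4)
  E (east): (x=4, y=4) -> (x=5, y=4)
  N (north): blocked, stay at (x=5, y=4)
  W (west): (x=5, y=4) -> (x=4, y=4)
Final: (x=4, y=4)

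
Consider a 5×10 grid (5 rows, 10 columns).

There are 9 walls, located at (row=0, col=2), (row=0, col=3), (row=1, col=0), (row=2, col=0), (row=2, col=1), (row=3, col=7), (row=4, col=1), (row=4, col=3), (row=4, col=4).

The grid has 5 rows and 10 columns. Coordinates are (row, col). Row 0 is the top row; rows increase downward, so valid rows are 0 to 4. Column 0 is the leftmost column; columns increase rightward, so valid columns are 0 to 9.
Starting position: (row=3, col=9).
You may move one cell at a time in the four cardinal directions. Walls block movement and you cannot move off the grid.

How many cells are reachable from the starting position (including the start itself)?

Answer: Reachable cells: 41

Derivation:
BFS flood-fill from (row=3, col=9):
  Distance 0: (row=3, col=9)
  Distance 1: (row=2, col=9), (row=3, col=8), (row=4, col=9)
  Distance 2: (row=1, col=9), (row=2, col=8), (row=4, col=8)
  Distance 3: (row=0, col=9), (row=1, col=8), (row=2, col=7), (row=4, col=7)
  Distance 4: (row=0, col=8), (row=1, col=7), (row=2, col=6), (row=4, col=6)
  Distance 5: (row=0, col=7), (row=1, col=6), (row=2, col=5), (row=3, col=6), (row=4, col=5)
  Distance 6: (row=0, col=6), (row=1, col=5), (row=2, col=4), (row=3, col=5)
  Distance 7: (row=0, col=5), (row=1, col=4), (row=2, col=3), (row=3, col=4)
  Distance 8: (row=0, col=4), (row=1, col=3), (row=2, col=2), (row=3, col=3)
  Distance 9: (row=1, col=2), (row=3, col=2)
  Distance 10: (row=1, col=1), (row=3, col=1), (row=4, col=2)
  Distance 11: (row=0, col=1), (row=3, col=0)
  Distance 12: (row=0, col=0), (row=4, col=0)
Total reachable: 41 (grid has 41 open cells total)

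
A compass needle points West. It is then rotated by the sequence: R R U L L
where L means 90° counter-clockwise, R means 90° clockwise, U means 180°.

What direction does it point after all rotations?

Start: West
  R (right (90° clockwise)) -> North
  R (right (90° clockwise)) -> East
  U (U-turn (180°)) -> West
  L (left (90° counter-clockwise)) -> South
  L (left (90° counter-clockwise)) -> East
Final: East

Answer: Final heading: East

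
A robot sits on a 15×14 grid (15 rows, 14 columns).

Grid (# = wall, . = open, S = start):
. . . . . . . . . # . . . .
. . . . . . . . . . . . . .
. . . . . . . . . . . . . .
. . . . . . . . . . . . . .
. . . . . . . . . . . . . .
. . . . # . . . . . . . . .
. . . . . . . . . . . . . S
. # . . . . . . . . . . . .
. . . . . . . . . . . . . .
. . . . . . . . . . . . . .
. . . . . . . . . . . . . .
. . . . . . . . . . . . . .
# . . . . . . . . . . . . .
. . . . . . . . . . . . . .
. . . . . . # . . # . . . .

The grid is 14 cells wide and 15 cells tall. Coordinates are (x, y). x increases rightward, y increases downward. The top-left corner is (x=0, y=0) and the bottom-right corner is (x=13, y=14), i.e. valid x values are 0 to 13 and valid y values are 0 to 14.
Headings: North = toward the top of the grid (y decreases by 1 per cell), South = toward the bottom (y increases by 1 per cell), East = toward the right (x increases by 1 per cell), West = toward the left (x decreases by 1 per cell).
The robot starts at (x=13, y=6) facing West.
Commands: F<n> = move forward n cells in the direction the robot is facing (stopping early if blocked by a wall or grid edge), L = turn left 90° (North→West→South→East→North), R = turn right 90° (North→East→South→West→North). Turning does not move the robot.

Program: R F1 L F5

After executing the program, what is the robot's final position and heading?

Start: (x=13, y=6), facing West
  R: turn right, now facing North
  F1: move forward 1, now at (x=13, y=5)
  L: turn left, now facing West
  F5: move forward 5, now at (x=8, y=5)
Final: (x=8, y=5), facing West

Answer: Final position: (x=8, y=5), facing West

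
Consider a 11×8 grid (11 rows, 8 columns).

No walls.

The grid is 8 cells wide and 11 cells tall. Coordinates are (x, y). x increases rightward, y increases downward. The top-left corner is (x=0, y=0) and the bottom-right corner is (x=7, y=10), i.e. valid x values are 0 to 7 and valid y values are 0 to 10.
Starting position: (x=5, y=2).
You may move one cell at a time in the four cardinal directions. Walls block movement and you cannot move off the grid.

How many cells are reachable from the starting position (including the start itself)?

Answer: Reachable cells: 88

Derivation:
BFS flood-fill from (x=5, y=2):
  Distance 0: (x=5, y=2)
  Distance 1: (x=5, y=1), (x=4, y=2), (x=6, y=2), (x=5, y=3)
  Distance 2: (x=5, y=0), (x=4, y=1), (x=6, y=1), (x=3, y=2), (x=7, y=2), (x=4, y=3), (x=6, y=3), (x=5, y=4)
  Distance 3: (x=4, y=0), (x=6, y=0), (x=3, y=1), (x=7, y=1), (x=2, y=2), (x=3, y=3), (x=7, y=3), (x=4, y=4), (x=6, y=4), (x=5, y=5)
  Distance 4: (x=3, y=0), (x=7, y=0), (x=2, y=1), (x=1, y=2), (x=2, y=3), (x=3, y=4), (x=7, y=4), (x=4, y=5), (x=6, y=5), (x=5, y=6)
  Distance 5: (x=2, y=0), (x=1, y=1), (x=0, y=2), (x=1, y=3), (x=2, y=4), (x=3, y=5), (x=7, y=5), (x=4, y=6), (x=6, y=6), (x=5, y=7)
  Distance 6: (x=1, y=0), (x=0, y=1), (x=0, y=3), (x=1, y=4), (x=2, y=5), (x=3, y=6), (x=7, y=6), (x=4, y=7), (x=6, y=7), (x=5, y=8)
  Distance 7: (x=0, y=0), (x=0, y=4), (x=1, y=5), (x=2, y=6), (x=3, y=7), (x=7, y=7), (x=4, y=8), (x=6, y=8), (x=5, y=9)
  Distance 8: (x=0, y=5), (x=1, y=6), (x=2, y=7), (x=3, y=8), (x=7, y=8), (x=4, y=9), (x=6, y=9), (x=5, y=10)
  Distance 9: (x=0, y=6), (x=1, y=7), (x=2, y=8), (x=3, y=9), (x=7, y=9), (x=4, y=10), (x=6, y=10)
  Distance 10: (x=0, y=7), (x=1, y=8), (x=2, y=9), (x=3, y=10), (x=7, y=10)
  Distance 11: (x=0, y=8), (x=1, y=9), (x=2, y=10)
  Distance 12: (x=0, y=9), (x=1, y=10)
  Distance 13: (x=0, y=10)
Total reachable: 88 (grid has 88 open cells total)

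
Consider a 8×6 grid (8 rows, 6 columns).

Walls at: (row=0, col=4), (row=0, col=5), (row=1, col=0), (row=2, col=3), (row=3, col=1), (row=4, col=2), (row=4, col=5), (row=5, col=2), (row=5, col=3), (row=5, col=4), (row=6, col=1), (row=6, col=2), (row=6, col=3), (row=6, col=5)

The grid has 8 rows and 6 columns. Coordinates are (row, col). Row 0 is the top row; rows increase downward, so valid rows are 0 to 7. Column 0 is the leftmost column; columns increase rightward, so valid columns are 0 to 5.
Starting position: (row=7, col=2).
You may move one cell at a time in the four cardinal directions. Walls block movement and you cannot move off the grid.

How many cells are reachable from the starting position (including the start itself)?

BFS flood-fill from (row=7, col=2):
  Distance 0: (row=7, col=2)
  Distance 1: (row=7, col=1), (row=7, col=3)
  Distance 2: (row=7, col=0), (row=7, col=4)
  Distance 3: (row=6, col=0), (row=6, col=4), (row=7, col=5)
  Distance 4: (row=5, col=0)
  Distance 5: (row=4, col=0), (row=5, col=1)
  Distance 6: (row=3, col=0), (row=4, col=1)
  Distance 7: (row=2, col=0)
  Distance 8: (row=2, col=1)
  Distance 9: (row=1, col=1), (row=2, col=2)
  Distance 10: (row=0, col=1), (row=1, col=2), (row=3, col=2)
  Distance 11: (row=0, col=0), (row=0, col=2), (row=1, col=3), (row=3, col=3)
  Distance 12: (row=0, col=3), (row=1, col=4), (row=3, col=4), (row=4, col=3)
  Distance 13: (row=1, col=5), (row=2, col=4), (row=3, col=5), (row=4, col=4)
  Distance 14: (row=2, col=5)
Total reachable: 33 (grid has 34 open cells total)

Answer: Reachable cells: 33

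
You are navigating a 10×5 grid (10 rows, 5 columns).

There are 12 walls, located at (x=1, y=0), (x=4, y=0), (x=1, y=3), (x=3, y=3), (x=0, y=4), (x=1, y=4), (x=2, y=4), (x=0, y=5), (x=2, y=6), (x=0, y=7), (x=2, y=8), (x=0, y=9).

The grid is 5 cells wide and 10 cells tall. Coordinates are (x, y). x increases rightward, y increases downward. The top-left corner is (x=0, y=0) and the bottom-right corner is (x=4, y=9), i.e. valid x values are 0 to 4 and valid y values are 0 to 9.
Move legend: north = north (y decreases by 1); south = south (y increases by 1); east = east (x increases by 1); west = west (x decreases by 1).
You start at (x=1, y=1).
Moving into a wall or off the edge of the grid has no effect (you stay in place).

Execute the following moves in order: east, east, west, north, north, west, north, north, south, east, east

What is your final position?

Answer: Final position: (x=4, y=1)

Derivation:
Start: (x=1, y=1)
  east (east): (x=1, y=1) -> (x=2, y=1)
  east (east): (x=2, y=1) -> (x=3, y=1)
  west (west): (x=3, y=1) -> (x=2, y=1)
  north (north): (x=2, y=1) -> (x=2, y=0)
  north (north): blocked, stay at (x=2, y=0)
  west (west): blocked, stay at (x=2, y=0)
  north (north): blocked, stay at (x=2, y=0)
  north (north): blocked, stay at (x=2, y=0)
  south (south): (x=2, y=0) -> (x=2, y=1)
  east (east): (x=2, y=1) -> (x=3, y=1)
  east (east): (x=3, y=1) -> (x=4, y=1)
Final: (x=4, y=1)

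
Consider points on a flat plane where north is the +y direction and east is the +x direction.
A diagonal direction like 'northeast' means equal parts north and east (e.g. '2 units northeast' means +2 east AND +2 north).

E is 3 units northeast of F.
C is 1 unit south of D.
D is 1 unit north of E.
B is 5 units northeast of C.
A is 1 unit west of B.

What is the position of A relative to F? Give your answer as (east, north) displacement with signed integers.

Answer: A is at (east=7, north=8) relative to F.

Derivation:
Place F at the origin (east=0, north=0).
  E is 3 units northeast of F: delta (east=+3, north=+3); E at (east=3, north=3).
  D is 1 unit north of E: delta (east=+0, north=+1); D at (east=3, north=4).
  C is 1 unit south of D: delta (east=+0, north=-1); C at (east=3, north=3).
  B is 5 units northeast of C: delta (east=+5, north=+5); B at (east=8, north=8).
  A is 1 unit west of B: delta (east=-1, north=+0); A at (east=7, north=8).
Therefore A relative to F: (east=7, north=8).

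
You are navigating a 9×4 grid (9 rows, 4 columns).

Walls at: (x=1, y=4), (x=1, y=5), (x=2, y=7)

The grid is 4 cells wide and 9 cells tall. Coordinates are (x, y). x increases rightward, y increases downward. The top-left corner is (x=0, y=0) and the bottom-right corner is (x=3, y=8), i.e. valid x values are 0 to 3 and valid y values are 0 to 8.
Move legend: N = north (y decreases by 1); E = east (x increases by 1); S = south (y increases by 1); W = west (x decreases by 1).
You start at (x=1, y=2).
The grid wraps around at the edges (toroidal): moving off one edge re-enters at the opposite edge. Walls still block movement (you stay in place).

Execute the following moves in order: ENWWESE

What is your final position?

Start: (x=1, y=2)
  E (east): (x=1, y=2) -> (x=2, y=2)
  N (north): (x=2, y=2) -> (x=2, y=1)
  W (west): (x=2, y=1) -> (x=1, y=1)
  W (west): (x=1, y=1) -> (x=0, y=1)
  E (east): (x=0, y=1) -> (x=1, y=1)
  S (south): (x=1, y=1) -> (x=1, y=2)
  E (east): (x=1, y=2) -> (x=2, y=2)
Final: (x=2, y=2)

Answer: Final position: (x=2, y=2)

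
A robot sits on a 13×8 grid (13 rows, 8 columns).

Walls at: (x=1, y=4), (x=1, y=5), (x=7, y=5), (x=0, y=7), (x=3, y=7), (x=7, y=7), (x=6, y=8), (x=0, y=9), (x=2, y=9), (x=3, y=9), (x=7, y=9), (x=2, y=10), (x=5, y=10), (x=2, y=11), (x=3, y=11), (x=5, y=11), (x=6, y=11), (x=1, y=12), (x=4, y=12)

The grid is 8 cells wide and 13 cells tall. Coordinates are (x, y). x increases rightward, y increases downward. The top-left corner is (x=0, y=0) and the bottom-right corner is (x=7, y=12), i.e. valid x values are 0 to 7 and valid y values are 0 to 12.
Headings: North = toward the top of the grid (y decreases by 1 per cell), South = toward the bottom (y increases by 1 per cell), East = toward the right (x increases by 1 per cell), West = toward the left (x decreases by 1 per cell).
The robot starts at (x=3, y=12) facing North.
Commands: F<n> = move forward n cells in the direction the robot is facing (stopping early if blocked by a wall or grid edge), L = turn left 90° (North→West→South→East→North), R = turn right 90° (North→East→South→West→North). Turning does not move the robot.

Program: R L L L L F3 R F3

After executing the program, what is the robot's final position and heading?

Answer: Final position: (x=3, y=12), facing South

Derivation:
Start: (x=3, y=12), facing North
  R: turn right, now facing East
  L: turn left, now facing North
  L: turn left, now facing West
  L: turn left, now facing South
  L: turn left, now facing East
  F3: move forward 0/3 (blocked), now at (x=3, y=12)
  R: turn right, now facing South
  F3: move forward 0/3 (blocked), now at (x=3, y=12)
Final: (x=3, y=12), facing South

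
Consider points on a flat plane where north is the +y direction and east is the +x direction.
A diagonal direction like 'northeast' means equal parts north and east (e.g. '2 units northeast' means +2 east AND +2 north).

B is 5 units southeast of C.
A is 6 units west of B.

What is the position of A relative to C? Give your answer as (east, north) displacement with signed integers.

Place C at the origin (east=0, north=0).
  B is 5 units southeast of C: delta (east=+5, north=-5); B at (east=5, north=-5).
  A is 6 units west of B: delta (east=-6, north=+0); A at (east=-1, north=-5).
Therefore A relative to C: (east=-1, north=-5).

Answer: A is at (east=-1, north=-5) relative to C.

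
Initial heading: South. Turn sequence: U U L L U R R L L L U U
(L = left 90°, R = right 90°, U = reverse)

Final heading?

Answer: Final heading: East

Derivation:
Start: South
  U (U-turn (180°)) -> North
  U (U-turn (180°)) -> South
  L (left (90° counter-clockwise)) -> East
  L (left (90° counter-clockwise)) -> North
  U (U-turn (180°)) -> South
  R (right (90° clockwise)) -> West
  R (right (90° clockwise)) -> North
  L (left (90° counter-clockwise)) -> West
  L (left (90° counter-clockwise)) -> South
  L (left (90° counter-clockwise)) -> East
  U (U-turn (180°)) -> West
  U (U-turn (180°)) -> East
Final: East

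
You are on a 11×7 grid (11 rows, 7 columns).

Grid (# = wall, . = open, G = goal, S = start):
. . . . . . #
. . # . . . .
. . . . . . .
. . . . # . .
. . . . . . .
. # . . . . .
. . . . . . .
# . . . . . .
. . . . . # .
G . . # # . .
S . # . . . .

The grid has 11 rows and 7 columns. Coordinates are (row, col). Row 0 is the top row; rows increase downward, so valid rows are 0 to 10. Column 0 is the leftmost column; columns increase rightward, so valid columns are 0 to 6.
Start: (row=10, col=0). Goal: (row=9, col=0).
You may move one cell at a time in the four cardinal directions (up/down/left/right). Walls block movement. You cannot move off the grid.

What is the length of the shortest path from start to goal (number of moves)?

Answer: Shortest path length: 1

Derivation:
BFS from (row=10, col=0) until reaching (row=9, col=0):
  Distance 0: (row=10, col=0)
  Distance 1: (row=9, col=0), (row=10, col=1)  <- goal reached here
One shortest path (1 moves): (row=10, col=0) -> (row=9, col=0)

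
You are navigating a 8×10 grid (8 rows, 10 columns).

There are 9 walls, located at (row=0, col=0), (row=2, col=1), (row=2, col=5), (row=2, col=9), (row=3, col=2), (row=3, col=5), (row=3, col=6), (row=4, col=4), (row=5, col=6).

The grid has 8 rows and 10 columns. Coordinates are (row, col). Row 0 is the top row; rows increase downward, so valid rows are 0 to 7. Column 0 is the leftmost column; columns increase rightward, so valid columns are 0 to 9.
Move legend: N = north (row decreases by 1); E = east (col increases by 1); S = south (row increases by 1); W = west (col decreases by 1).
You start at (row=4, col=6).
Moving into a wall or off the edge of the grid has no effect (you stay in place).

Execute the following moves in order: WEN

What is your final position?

Answer: Final position: (row=4, col=6)

Derivation:
Start: (row=4, col=6)
  W (west): (row=4, col=6) -> (row=4, col=5)
  E (east): (row=4, col=5) -> (row=4, col=6)
  N (north): blocked, stay at (row=4, col=6)
Final: (row=4, col=6)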